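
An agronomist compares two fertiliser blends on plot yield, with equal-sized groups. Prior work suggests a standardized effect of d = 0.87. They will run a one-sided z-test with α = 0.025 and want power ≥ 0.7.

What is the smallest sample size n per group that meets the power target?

n = 17 per group

Set Φ(δ − 1.960) = 0.7; then δ − 1.960 = Φ⁻¹(0.7) = 0.524, giving δ = 2.484.
δ = d·√(n/2) ⇒ n = 2(δ/d)² = 2 × (2.484 / 0.87)² = 16.31.
Rounding up, n = 17 per group.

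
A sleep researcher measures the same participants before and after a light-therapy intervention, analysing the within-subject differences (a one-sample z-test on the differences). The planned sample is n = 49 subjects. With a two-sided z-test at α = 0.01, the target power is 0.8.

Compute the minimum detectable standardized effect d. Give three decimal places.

Required noncentrality: δ = z_{0.005} + z_{0.20} = 2.576 + 0.842 = 3.417.
(The second rejection-region term Φ(−δ − z_{α/2}) is negligible and dropped.)
δ = d·√n ⇒ d = δ/√n = 3.417/√49 = 0.4882.

d ≈ 0.488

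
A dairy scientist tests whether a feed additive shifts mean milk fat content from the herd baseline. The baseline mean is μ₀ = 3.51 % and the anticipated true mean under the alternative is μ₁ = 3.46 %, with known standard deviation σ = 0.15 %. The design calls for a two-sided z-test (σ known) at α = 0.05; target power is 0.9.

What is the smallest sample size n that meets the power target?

Standardized effect: d = |μ₁ − μ₀| / σ = |3.46 − 3.51| / 0.15 = 0.3333
For power 0.9 need Φ(δ − z_{0.025}) = 0.9, so δ = z_{0.025} + z_{0.10} = 1.960 + 1.282 = 3.242.
(For δ > 0 the lower-tail rejection region contributes negligibly to power, so the one-term inversion is standard.)
δ = d·√n ⇒ n = (δ/d)² = (3.242 / 0.3333)² = 94.57.
Rounding up, n = 95.

n = 95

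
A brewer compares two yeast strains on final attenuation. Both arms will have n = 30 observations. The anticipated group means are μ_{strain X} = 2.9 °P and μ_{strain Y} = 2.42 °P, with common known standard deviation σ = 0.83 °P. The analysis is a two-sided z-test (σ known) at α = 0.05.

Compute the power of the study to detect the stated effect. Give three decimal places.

Standardized effect: d = |μ_{strain X} − μ_{strain Y}| / σ = |2.9 − 2.42| / 0.83 = 0.5783
Noncentrality parameter: δ = d·√(n/2) = 0.5783 × √(30/2) = 2.2398
Two-sided α = 0.05 → critical value z_{0.025} = 1.960.
Power = Φ(δ − 1.960) + Φ(−δ − 1.960) = Φ(0.280) + Φ(-4.200) = 0.6102 + 0.0000 = 0.6102.

Power ≈ 0.610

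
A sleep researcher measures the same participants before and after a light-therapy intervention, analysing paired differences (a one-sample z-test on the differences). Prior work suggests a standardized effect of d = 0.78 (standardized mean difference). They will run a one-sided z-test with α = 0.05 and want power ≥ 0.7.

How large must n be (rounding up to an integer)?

n = 8

For power 0.7 need Φ(δ − z_{0.05}) = 0.7, so δ = z_{0.05} + z_{0.30} = 1.645 + 0.524 = 2.169.
δ = d·√n ⇒ n = (δ/d)² = (2.169 / 0.78)² = 7.73.
Round up to the next whole unit.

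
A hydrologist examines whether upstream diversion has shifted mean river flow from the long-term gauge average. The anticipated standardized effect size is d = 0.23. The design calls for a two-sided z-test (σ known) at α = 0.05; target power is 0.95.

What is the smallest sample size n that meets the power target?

Set Φ(δ − 1.960) = 0.95; then δ − 1.960 = Φ⁻¹(0.95) = 1.645, giving δ = 3.605.
(For δ > 0 the lower-tail rejection region contributes negligibly to power, so the one-term inversion is standard.)
δ = d·√n ⇒ n = (δ/d)² = (3.605 / 0.23)² = 245.65.
Round up to the next whole unit.

n = 246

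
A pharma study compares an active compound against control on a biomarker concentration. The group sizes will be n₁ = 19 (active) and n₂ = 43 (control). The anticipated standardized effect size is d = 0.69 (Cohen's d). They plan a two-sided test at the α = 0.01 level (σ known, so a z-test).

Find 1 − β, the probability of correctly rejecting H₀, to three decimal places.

Noncentrality parameter: δ = d / √(1/n₁ + 1/n₂) = 0.69 / √(1/19 + 1/43) = 2.5047
Two-sided α = 0.01 → critical value z_{0.005} = 2.576.
Power = Φ(δ − 2.576) + Φ(−δ − 2.576) = Φ(-0.071) + Φ(-5.081) = 0.4717 + 0.0000 = 0.4717.

Power ≈ 0.472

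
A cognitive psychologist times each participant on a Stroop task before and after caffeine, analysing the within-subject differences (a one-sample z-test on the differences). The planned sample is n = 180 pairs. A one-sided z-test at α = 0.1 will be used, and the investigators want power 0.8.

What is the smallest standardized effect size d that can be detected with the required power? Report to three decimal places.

Required noncentrality: δ = z_{0.1} + z_{0.20} = 1.282 + 0.842 = 2.123.
δ = d·√n ⇒ d = δ/√n = 2.123/√180 = 0.1583.

d ≈ 0.158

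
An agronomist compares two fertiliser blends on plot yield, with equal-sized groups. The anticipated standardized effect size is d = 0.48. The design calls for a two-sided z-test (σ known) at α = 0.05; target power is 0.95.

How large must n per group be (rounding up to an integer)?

Set Φ(δ − 1.960) = 0.95; then δ − 1.960 = Φ⁻¹(0.95) = 1.645, giving δ = 3.605.
(For δ > 0 the lower-tail rejection region contributes negligibly to power, so the one-term inversion is standard.)
δ = d·√(n/2) ⇒ n = 2(δ/d)² = 2 × (3.605 / 0.48)² = 112.80.
Round up to the next whole unit.

n = 113 per group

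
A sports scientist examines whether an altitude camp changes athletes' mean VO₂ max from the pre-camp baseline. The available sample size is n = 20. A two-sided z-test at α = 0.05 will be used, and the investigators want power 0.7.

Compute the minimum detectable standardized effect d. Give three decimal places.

d ≈ 0.556

Required noncentrality: δ = z_{0.025} + z_{0.30} = 1.960 + 0.524 = 2.484.
(Lower-tail contribution to power is negligible for δ > 0.)
δ = d·√n ⇒ d = δ/√n = 2.484/√20 = 0.5555.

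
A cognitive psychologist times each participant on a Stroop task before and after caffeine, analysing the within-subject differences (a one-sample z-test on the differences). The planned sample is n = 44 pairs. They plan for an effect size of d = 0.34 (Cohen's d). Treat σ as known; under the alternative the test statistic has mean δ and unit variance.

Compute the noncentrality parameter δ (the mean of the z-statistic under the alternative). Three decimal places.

δ ≈ 2.255

The noncentrality parameter scales effect size by the design's sample-size factor: δ = d·√n = 0.34 × √44 = 2.2553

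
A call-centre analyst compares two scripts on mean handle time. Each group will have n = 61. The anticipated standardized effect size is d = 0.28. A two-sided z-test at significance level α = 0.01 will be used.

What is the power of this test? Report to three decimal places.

Noncentrality parameter: δ = d·√(n/2) = 0.28 × √(61/2) = 1.5464
Two-sided α = 0.01 → critical value z_{0.005} = 2.576.
Power = Φ(δ − 2.576) + Φ(−δ − 2.576) = Φ(-1.029) + Φ(-4.122) = 0.1516 + 0.0000 = 0.1516.

Power ≈ 0.152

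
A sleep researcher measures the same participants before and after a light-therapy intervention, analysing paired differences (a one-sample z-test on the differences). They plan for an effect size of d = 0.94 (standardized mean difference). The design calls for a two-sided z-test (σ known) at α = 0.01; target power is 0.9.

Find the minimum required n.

n = 17

Set Φ(δ − 2.576) = 0.9; then δ − 2.576 = Φ⁻¹(0.9) = 1.282, giving δ = 3.857.
(The Φ(−δ − z_{α/2}) term is vanishingly small for δ > 0 and is dropped in the standard sample-size formula.)
δ = d·√n ⇒ n = (δ/d)² = (3.857 / 0.94)² = 16.84.
Round up to the next whole unit.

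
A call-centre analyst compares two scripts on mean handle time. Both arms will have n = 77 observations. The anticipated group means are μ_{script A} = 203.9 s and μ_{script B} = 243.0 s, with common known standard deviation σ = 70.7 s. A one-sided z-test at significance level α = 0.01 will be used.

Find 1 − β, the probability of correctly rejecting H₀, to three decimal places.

Standardized effect: d = |μ_{script A} − μ_{script B}| / σ = |203.9 − 243.0| / 70.7 = 0.5530
Noncentrality parameter: δ = d·√(n/2) = 0.5530 × √(77/2) = 3.4315
One-sided α = 0.01 → critical value z_{0.01} = 2.326.
Power = P(Z > 2.326 − δ) = Φ(1.105) = 0.8655.

Power ≈ 0.865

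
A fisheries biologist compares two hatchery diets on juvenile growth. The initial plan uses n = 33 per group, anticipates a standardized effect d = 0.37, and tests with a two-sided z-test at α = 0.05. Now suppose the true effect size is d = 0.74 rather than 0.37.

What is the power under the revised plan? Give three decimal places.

With d = 0.74: δ = d·√(n/2) = 0.74 × √(33/2) = 3.0059. Critical value z_{0.025} = 1.960.
Revised power = Φ(δ − 1.960) + Φ(−δ − 1.960) = Φ(1.046) + Φ(-4.966) = 0.8522 + 0.0000 = 0.8522.

Power ≈ 0.852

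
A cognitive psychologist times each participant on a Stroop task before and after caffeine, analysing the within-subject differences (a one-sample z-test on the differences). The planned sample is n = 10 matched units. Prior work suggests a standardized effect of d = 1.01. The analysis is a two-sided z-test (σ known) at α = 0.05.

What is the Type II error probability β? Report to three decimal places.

Noncentrality parameter: δ = d·√n = 1.01 × √10 = 3.1939
Critical value for a two-sided test at α = 0.05: z_{α/2} = 1.960.
Power = Φ(δ − 1.960) + Φ(−δ − 1.960) = Φ(1.234) + Φ(-5.154) = 0.8914 + 0.0000 = 0.8914.
Type II error: β = 1 − power = 1 − 0.8914 = 0.1086.

β ≈ 0.109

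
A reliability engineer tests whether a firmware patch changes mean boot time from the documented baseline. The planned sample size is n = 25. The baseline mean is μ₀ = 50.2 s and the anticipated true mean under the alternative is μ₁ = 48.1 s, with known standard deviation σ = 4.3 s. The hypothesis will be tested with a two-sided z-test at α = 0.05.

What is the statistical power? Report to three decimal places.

Power ≈ 0.685

Standardized effect: d = |μ₁ − μ₀| / σ = |48.1 − 50.2| / 4.3 = 0.4884
Noncentrality parameter: δ = d·√n = 0.4884 × √25 = 2.4419
Two-sided α = 0.05 → critical value z_{0.025} = 1.960.
Power = Φ(δ − 1.960) + Φ(−δ − 1.960) = Φ(0.482) + Φ(-4.402) = 0.6851 + 0.0000 = 0.6851.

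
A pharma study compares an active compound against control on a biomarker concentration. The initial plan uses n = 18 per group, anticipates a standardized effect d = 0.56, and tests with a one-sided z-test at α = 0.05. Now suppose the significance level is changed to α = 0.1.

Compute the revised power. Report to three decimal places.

δ = d·√(n/2) = 0.56 × √(18/2) = 1.6800 (unchanged). New critical value: z_{0.1} = 1.282.
Revised power = P(Z > 1.282 − δ) = Φ(0.398) = 0.6549.

Power ≈ 0.655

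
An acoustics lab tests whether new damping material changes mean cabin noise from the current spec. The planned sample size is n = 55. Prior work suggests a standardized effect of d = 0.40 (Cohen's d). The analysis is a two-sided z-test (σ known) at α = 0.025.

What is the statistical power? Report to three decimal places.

Power ≈ 0.766

Noncentrality parameter: δ = d·√n = 0.40 × √55 = 2.9665
Critical value for a two-sided test at α = 0.025: z_{α/2} = 2.241.
Power = Φ(δ − 2.241) + Φ(−δ − 2.241) = Φ(0.725) + Φ(-5.208) = 0.7658 + 0.0000 = 0.7658.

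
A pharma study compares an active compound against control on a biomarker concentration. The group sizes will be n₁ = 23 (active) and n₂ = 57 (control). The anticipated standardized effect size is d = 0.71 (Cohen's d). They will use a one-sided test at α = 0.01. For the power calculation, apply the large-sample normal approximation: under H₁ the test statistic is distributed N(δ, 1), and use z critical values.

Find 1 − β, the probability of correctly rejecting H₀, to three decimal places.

Power ≈ 0.708

Noncentrality parameter: δ = d / √(1/n₁ + 1/n₂) = 0.71 / √(1/23 + 1/57) = 2.8742
One-sided α = 0.01 → critical value z_{0.01} = 2.326.
Power = Φ(δ − 2.326) = Φ(0.548) = 0.7081.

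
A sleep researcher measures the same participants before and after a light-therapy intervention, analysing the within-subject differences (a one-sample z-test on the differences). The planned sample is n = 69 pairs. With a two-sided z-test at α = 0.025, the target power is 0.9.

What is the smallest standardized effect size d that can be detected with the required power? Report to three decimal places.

d ≈ 0.424

Need Φ(δ − 2.241) = 0.9, so δ = 2.241 + 1.282 = 3.523.
(The second rejection-region term Φ(−δ − z_{α/2}) is negligible and dropped.)
δ = d·√n ⇒ d = δ/√n = 3.523/√69 = 0.4241.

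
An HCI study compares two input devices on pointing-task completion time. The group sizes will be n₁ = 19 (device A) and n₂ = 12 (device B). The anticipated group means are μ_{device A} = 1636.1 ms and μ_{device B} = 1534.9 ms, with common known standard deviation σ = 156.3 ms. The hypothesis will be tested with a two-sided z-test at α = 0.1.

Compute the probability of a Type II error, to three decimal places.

Standardized effect: d = |μ_{device A} − μ_{device B}| / σ = |1636.1 − 1534.9| / 156.3 = 0.6475
Noncentrality parameter: λ = d / √(1/n₁ + 1/n₂) = 0.6475 / √(1/19 + 1/12) = 1.7559
Critical value for a two-sided test at α = 0.1: z_{α/2} = 1.645.
Power = Φ(λ − 1.645) + Φ(−λ − 1.645) = Φ(0.111) + Φ(-3.401) = 0.5442 + 0.0003 = 0.5446.
Type II error: β = 1 − power = 1 − 0.5446 = 0.4554.

β ≈ 0.455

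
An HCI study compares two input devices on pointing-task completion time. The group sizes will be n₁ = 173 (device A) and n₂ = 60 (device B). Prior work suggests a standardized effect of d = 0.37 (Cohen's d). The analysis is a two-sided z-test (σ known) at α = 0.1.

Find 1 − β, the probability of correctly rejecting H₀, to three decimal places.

Power ≈ 0.795

Noncentrality parameter: δ = d / √(1/n₁ + 1/n₂) = 0.37 / √(1/173 + 1/60) = 2.4696
Two-sided α = 0.1 → critical value z_{0.05} = 1.645.
Power = Φ(δ − 1.645) + Φ(−δ − 1.645) = Φ(0.825) + Φ(-4.114) = 0.7952 + 0.0000 = 0.7953.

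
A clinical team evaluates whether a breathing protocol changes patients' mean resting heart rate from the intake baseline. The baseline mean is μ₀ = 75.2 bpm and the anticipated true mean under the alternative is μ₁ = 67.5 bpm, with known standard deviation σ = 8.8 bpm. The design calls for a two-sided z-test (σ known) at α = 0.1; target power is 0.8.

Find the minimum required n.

Standardized effect: d = |μ₁ − μ₀| / σ = |67.5 − 75.2| / 8.8 = 0.8750
Set Φ(δ − 1.645) = 0.8; then δ − 1.645 = Φ⁻¹(0.8) = 0.842, giving δ = 2.486.
(For δ > 0 the lower-tail rejection region contributes negligibly to power, so the one-term inversion is standard.)
δ = d·√n ⇒ n = (δ/d)² = (2.486 / 0.8750)² = 8.08.
Rounding up, n = 9.

n = 9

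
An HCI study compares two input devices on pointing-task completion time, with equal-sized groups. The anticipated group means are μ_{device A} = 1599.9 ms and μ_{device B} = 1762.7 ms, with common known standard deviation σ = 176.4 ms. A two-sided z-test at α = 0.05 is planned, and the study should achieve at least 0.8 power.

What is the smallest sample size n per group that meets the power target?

n = 19 per group

Standardized effect: d = |μ_{device A} − μ_{device B}| / σ = |1599.9 − 1762.7| / 176.4 = 0.9229
For power 0.8 need Φ(δ − z_{0.025}) = 0.8, so δ = z_{0.025} + z_{0.20} = 1.960 + 0.842 = 2.802.
(Ignoring the negligible lower-tail rejection probability gives the usual closed-form inversion.)
δ = d·√(n/2) ⇒ n = 2(δ/d)² = 2 × (2.802 / 0.9229)² = 18.43.
Rounding up, n = 19 per group.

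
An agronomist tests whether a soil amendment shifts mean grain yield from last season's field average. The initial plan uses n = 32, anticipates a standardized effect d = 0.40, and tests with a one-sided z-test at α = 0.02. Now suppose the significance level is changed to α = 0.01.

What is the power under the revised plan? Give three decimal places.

δ = d·√n = 0.40 × √32 = 2.2627 (unchanged). New critical value: z_{0.01} = 2.326.
Revised power = Φ(δ − 2.326) = Φ(-0.064) = 0.4746.

Power ≈ 0.475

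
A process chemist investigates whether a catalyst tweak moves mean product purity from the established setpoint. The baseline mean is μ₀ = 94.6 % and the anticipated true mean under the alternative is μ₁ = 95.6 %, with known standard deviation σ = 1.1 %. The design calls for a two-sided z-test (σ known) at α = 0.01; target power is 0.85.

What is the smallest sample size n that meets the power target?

Standardized effect: d = |μ₁ − μ₀| / σ = |95.6 − 94.6| / 1.1 = 0.9091
Set Φ(δ − 2.576) = 0.85; then δ − 2.576 = Φ⁻¹(0.85) = 1.036, giving δ = 3.612.
(Ignoring the negligible lower-tail rejection probability gives the usual closed-form inversion.)
δ = d·√n ⇒ n = (δ/d)² = (3.612 / 0.9091)² = 15.79.
Round up to the next whole unit.

n = 16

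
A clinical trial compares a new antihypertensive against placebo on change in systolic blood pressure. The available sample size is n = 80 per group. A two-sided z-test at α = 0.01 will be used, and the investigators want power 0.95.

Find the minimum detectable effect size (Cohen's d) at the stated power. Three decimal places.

d ≈ 0.667

Required noncentrality: δ = z_{0.005} + z_{0.05} = 2.576 + 1.645 = 4.221.
(The second rejection-region term Φ(−δ − z_{α/2}) is negligible and dropped.)
δ = d·√(n/2) ⇒ d = δ/√(n/2) = 4.221/√(80/2) = 0.6673.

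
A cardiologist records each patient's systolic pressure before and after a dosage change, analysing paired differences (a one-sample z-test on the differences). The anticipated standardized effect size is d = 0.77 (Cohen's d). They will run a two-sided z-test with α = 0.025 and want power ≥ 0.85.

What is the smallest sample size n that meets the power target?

For power 0.85 need Φ(δ − z_{0.0125}) = 0.85, so δ = z_{0.0125} + z_{0.15} = 2.241 + 1.036 = 3.278.
(The Φ(−δ − z_{α/2}) term is vanishingly small for δ > 0 and is dropped in the standard sample-size formula.)
δ = d·√n ⇒ n = (δ/d)² = (3.278 / 0.77)² = 18.12.
Round up to the next whole unit.

n = 19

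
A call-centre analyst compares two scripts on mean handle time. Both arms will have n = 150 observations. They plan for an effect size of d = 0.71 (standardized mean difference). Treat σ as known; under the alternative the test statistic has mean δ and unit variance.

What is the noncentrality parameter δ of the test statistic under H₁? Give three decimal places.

The noncentrality parameter scales effect size by the design's sample-size factor: δ = d·√(n/2) = 0.71 × √(150/2) = 6.1488

δ ≈ 6.149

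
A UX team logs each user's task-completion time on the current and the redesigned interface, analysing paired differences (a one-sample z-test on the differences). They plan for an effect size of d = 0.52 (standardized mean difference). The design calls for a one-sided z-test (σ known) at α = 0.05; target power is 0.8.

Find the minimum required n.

For power 0.8 need Φ(δ − z_{0.05}) = 0.8, so δ = z_{0.05} + z_{0.20} = 1.645 + 0.842 = 2.486.
δ = d·√n ⇒ n = (δ/d)² = (2.486 / 0.52)² = 22.86.
Rounding up, n = 23.

n = 23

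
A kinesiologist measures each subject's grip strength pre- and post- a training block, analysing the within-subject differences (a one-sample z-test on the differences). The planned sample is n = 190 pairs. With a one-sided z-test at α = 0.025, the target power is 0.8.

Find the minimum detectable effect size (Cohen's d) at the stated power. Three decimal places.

Need Φ(δ − 1.960) = 0.8, so δ = 1.960 + 0.842 = 2.802.
δ = d·√n ⇒ d = δ/√n = 2.802/√190 = 0.2032.

d ≈ 0.203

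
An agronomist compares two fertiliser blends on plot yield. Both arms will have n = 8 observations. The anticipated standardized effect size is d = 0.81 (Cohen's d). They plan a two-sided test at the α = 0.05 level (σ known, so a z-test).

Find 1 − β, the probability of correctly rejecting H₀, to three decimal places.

Power ≈ 0.367

Noncentrality parameter: δ = d·√(n/2) = 0.81 × √(8/2) = 1.6200
Two-sided α = 0.05 → critical value z_{0.025} = 1.960.
Power = Φ(δ − 1.960) + Φ(−δ − 1.960) = Φ(-0.340) + Φ(-3.580) = 0.3669 + 0.0002 = 0.3671.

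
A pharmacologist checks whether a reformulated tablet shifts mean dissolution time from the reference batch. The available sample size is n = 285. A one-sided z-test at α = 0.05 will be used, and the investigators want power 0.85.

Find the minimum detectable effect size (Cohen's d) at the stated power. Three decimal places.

Need Φ(δ − 1.645) = 0.85, so δ = 1.645 + 1.036 = 2.681.
δ = d·√n ⇒ d = δ/√n = 2.681/√285 = 0.1588.

d ≈ 0.159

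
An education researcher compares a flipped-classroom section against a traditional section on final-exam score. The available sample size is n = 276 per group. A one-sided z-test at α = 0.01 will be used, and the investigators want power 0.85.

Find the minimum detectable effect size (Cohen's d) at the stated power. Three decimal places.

Required noncentrality: δ = z_{0.01} + z_{0.15} = 2.326 + 1.036 = 3.363.
δ = d·√(n/2) ⇒ d = δ/√(n/2) = 3.363/√(276/2) = 0.2863.

d ≈ 0.286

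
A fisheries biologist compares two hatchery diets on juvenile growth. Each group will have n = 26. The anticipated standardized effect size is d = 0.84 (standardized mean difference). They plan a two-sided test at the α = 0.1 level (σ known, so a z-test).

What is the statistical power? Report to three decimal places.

Noncentrality parameter: δ = d·√(n/2) = 0.84 × √(26/2) = 3.0287
Critical value for a two-sided test at α = 0.1: z_{α/2} = 1.645.
Power = Φ(δ − 1.645) + Φ(−δ − 1.645) = Φ(1.384) + Φ(-4.674) = 0.9168 + 0.0000 = 0.9168.

Power ≈ 0.917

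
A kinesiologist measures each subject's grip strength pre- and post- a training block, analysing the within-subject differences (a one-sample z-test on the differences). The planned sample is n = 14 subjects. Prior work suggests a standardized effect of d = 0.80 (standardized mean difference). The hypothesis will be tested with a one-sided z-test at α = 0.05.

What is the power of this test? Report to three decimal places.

Noncentrality parameter: δ = d·√n = 0.80 × √14 = 2.9933
One-sided α = 0.05 → critical value z_{0.05} = 1.645.
Power = P(Z > 1.645 − δ) = Φ(1.348) = 0.9112.

Power ≈ 0.911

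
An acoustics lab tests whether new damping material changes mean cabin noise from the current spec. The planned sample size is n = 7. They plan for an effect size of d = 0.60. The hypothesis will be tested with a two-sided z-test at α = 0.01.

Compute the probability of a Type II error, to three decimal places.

Noncentrality parameter: δ = d·√n = 0.60 × √7 = 1.5875
Two-sided α = 0.01 → critical value z_{0.005} = 2.576.
Power = Φ(δ − 2.576) + Φ(−δ − 2.576) = Φ(-0.988) + Φ(-4.163) = 0.1615 + 0.0000 = 0.1615.
Type II error: β = 1 − power = 1 − 0.1615 = 0.8385.

β ≈ 0.839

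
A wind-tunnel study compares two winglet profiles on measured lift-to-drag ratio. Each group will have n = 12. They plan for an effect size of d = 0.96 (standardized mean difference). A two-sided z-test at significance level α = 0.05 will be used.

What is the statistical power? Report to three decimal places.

Noncentrality parameter: δ = d·√(n/2) = 0.96 × √(12/2) = 2.3515
Two-sided α = 0.05 → critical value z_{0.025} = 1.960.
Power = Φ(δ − 1.960) + Φ(−δ − 1.960) = Φ(0.392) + Φ(-4.311) = 0.6523 + 0.0000 = 0.6523.

Power ≈ 0.652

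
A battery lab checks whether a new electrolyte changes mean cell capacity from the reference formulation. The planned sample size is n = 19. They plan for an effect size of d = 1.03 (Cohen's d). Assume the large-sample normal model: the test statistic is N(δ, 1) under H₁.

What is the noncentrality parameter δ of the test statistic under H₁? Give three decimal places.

δ = d·√n = 1.03 × √19 = 4.4897

δ ≈ 4.490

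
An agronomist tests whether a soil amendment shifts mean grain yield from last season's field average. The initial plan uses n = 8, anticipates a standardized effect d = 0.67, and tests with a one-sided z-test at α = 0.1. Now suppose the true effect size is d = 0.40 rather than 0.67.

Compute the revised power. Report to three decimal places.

With d = 0.40: δ = d·√n = 0.40 × √8 = 1.1314. Critical value z_{0.1} = 1.282.
Revised power = Φ(δ − 1.282) = Φ(-0.150) = 0.4403.

Power ≈ 0.440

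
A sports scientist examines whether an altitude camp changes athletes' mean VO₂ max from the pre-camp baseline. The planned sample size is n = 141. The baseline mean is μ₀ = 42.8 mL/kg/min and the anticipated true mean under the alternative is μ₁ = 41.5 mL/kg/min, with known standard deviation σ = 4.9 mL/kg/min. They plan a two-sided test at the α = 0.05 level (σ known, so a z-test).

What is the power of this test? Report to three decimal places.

Standardized effect: d = |μ₁ − μ₀| / σ = |41.5 − 42.8| / 4.9 = 0.2653
Noncentrality parameter: δ = d·√n = 0.2653 × √141 = 3.1503
Two-sided α = 0.05 → critical value z_{0.025} = 1.960.
Power = Φ(δ − 1.960) + Φ(−δ − 1.960) = Φ(1.190) + Φ(-5.110) = 0.8830 + 0.0000 = 0.8830.

Power ≈ 0.883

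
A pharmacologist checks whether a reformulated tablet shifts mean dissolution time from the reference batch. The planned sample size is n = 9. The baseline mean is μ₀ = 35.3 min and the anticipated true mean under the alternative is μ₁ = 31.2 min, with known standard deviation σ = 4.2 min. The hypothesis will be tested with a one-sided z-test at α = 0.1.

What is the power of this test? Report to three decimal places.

Standardized effect: d = |μ₁ − μ₀| / σ = |31.2 − 35.3| / 4.2 = 0.9762
Noncentrality parameter: δ = d·√n = 0.9762 × √9 = 2.9286
One-sided α = 0.1 → critical value z_{0.1} = 1.282.
Power = Φ(δ − 1.282) = Φ(1.647) = 0.9502.

Power ≈ 0.950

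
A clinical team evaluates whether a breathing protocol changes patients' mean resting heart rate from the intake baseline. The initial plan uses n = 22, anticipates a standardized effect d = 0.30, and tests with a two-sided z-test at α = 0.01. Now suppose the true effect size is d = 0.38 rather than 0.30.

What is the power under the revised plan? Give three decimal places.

Power ≈ 0.214

With d = 0.38: δ = d·√n = 0.38 × √22 = 1.7824. Critical value z_{0.005} = 2.576.
Revised power = Φ(δ − 2.576) + Φ(−δ − 2.576) = Φ(-0.793) + Φ(-4.358) = 0.2138 + 0.0000 = 0.2138.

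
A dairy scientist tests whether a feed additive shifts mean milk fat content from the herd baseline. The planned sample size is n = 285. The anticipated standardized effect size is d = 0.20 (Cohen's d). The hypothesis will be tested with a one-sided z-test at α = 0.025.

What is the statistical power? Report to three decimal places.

Power ≈ 0.922

Noncentrality parameter: δ = d·√n = 0.20 × √285 = 3.3764
Critical value for a one-sided test at α = 0.025: z_α = 1.960.
Power = P(Z > 1.960 − δ) = Φ(1.416) = 0.9217.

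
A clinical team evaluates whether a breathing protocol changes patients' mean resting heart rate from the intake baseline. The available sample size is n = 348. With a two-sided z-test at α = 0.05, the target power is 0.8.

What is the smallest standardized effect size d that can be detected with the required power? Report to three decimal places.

Need Φ(δ − 1.960) = 0.8, so δ = 1.960 + 0.842 = 2.802.
(The second rejection-region term Φ(−δ − z_{α/2}) is negligible and dropped.)
δ = d·√n ⇒ d = δ/√n = 2.802/√348 = 0.1502.

d ≈ 0.150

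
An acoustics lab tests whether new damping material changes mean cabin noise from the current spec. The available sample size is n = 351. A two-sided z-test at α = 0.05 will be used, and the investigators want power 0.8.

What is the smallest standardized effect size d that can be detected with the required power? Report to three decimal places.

Required noncentrality: δ = z_{0.025} + z_{0.20} = 1.960 + 0.842 = 2.802.
(Lower-tail contribution to power is negligible for δ > 0.)
δ = d·√n ⇒ d = δ/√n = 2.802/√351 = 0.1495.

d ≈ 0.150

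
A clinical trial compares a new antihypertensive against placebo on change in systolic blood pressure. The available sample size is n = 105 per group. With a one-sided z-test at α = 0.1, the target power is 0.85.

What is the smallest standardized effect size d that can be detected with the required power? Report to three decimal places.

Required noncentrality: δ = z_{0.1} + z_{0.15} = 1.282 + 1.036 = 2.318.
δ = d·√(n/2) ⇒ d = δ/√(n/2) = 2.318/√(105/2) = 0.3199.

d ≈ 0.320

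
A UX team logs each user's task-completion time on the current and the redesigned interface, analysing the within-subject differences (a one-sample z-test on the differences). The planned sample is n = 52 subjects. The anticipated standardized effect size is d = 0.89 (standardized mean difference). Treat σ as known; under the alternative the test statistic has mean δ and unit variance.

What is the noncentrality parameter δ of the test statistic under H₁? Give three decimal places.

δ = d·√n = 0.89 × √52 = 6.4179

δ ≈ 6.418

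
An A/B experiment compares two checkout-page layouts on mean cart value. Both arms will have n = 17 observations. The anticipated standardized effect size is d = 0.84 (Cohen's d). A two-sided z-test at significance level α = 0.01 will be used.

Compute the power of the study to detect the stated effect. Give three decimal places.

Power ≈ 0.450

Noncentrality parameter: λ = d·√(n/2) = 0.84 × √(17/2) = 2.4490
Two-sided α = 0.01 → critical value z_{0.005} = 2.576.
Power = Φ(λ − 2.576) + Φ(−λ − 2.576) = Φ(-0.127) + Φ(-5.025) = 0.4495 + 0.0000 = 0.4495.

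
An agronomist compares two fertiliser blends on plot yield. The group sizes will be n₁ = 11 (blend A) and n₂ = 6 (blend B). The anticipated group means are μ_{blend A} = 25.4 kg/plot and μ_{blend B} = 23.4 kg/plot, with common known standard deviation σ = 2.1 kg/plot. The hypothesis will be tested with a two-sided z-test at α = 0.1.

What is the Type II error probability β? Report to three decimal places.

Standardized effect: d = |μ_{blend A} − μ_{blend B}| / σ = |25.4 − 23.4| / 2.1 = 0.9524
Noncentrality parameter: δ = d / √(1/n₁ + 1/n₂) = 0.9524 / √(1/11 + 1/6) = 1.8765
Two-sided α = 0.1 → critical value z_{0.05} = 1.645.
Power = Φ(δ − 1.645) + Φ(−δ − 1.645) = Φ(0.232) + Φ(-3.521) = 0.5916 + 0.0002 = 0.5918.
Type II error: β = 1 − power = 1 − 0.5918 = 0.4082.

β ≈ 0.408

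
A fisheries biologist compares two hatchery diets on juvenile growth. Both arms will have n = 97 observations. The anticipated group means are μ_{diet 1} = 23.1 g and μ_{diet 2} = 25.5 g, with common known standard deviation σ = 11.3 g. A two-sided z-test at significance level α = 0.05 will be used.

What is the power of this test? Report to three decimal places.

Power ≈ 0.316

Standardized effect: d = |μ_{diet 1} − μ_{diet 2}| / σ = |23.1 − 25.5| / 11.3 = 0.2124
Noncentrality parameter: δ = d·√(n/2) = 0.2124 × √(97/2) = 1.4791
Critical value for a two-sided test at α = 0.05: z_{α/2} = 1.960.
Power = Φ(δ − 1.960) + Φ(−δ − 1.960) = Φ(-0.481) + Φ(-3.439) = 0.3153 + 0.0003 = 0.3156.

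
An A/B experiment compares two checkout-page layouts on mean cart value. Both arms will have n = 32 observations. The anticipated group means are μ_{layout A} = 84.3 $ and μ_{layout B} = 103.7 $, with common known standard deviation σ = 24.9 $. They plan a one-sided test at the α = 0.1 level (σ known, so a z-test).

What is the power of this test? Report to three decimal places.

Standardized effect: d = |μ_{layout A} − μ_{layout B}| / σ = |84.3 − 103.7| / 24.9 = 0.7791
Noncentrality parameter: λ = d·√(n/2) = 0.7791 × √(32/2) = 3.1165
Critical value for a one-sided test at α = 0.1: z_α = 1.282.
Power = P(Z > 1.282 − λ) = Φ(1.835) = 0.9667.

Power ≈ 0.967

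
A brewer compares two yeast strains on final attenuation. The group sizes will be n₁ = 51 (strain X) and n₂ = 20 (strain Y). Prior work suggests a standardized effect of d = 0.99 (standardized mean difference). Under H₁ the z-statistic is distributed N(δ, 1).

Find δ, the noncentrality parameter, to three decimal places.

δ ≈ 3.752

δ = d / √(1/n₁ + 1/n₂) = 0.99 / √(1/51 + 1/20) = 3.7524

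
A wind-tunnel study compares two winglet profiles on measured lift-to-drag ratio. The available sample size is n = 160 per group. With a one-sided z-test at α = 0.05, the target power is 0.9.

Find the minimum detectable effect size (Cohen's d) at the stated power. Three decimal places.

Required noncentrality: δ = z_{0.05} + z_{0.10} = 1.645 + 1.282 = 2.926.
δ = d·√(n/2) ⇒ d = δ/√(n/2) = 2.926/√(160/2) = 0.3272.

d ≈ 0.327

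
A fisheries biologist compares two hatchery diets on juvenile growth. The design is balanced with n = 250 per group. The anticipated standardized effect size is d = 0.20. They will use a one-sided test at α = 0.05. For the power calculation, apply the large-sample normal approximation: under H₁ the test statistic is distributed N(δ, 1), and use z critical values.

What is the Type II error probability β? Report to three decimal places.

β ≈ 0.277

Noncentrality parameter: δ = d·√(n/2) = 0.20 × √(250/2) = 2.2361
One-sided α = 0.05 → critical value z_{0.05} = 1.645.
Power = P(Z > 1.645 − δ) = Φ(0.591) = 0.7228.
Type II error: β = 1 − power = 1 − 0.7228 = 0.2772.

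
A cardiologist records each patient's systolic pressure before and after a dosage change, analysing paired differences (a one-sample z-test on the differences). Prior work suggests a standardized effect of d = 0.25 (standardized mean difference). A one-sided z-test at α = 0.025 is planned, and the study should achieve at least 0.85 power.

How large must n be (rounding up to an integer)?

n = 144

Set Φ(δ − 1.960) = 0.85; then δ − 1.960 = Φ⁻¹(0.85) = 1.036, giving δ = 2.996.
δ = d·√n ⇒ n = (δ/d)² = (2.996 / 0.25)² = 143.65.
Rounding up, n = 144.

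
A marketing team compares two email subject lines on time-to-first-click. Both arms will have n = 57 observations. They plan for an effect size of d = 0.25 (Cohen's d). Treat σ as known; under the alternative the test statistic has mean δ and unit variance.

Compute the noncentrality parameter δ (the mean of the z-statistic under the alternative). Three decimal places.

The noncentrality parameter scales effect size by the design's sample-size factor: δ = d·√(n/2) = 0.25 × √(57/2) = 1.3346

δ ≈ 1.335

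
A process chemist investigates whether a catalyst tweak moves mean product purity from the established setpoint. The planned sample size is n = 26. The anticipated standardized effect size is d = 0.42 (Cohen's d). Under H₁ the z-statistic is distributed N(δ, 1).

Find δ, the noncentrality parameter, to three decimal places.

The noncentrality parameter scales effect size by the design's sample-size factor: δ = d·√n = 0.42 × √26 = 2.1416

δ ≈ 2.142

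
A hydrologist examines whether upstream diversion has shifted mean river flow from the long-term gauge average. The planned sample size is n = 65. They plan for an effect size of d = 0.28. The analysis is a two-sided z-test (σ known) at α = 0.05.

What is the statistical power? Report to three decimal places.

Power ≈ 0.617

Noncentrality parameter: δ = d·√n = 0.28 × √65 = 2.2574
Critical value for a two-sided test at α = 0.05: z_{α/2} = 1.960.
Power = Φ(δ − 1.960) + Φ(−δ − 1.960) = Φ(0.297) + Φ(-4.217) = 0.6169 + 0.0000 = 0.6170.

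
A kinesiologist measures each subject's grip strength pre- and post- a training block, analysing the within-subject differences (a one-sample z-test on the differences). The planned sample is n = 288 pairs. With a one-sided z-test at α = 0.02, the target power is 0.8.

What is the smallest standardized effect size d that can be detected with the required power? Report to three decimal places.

d ≈ 0.171

Need Φ(δ − 2.054) = 0.8, so δ = 2.054 + 0.842 = 2.895.
δ = d·√n ⇒ d = δ/√n = 2.895/√288 = 0.1706.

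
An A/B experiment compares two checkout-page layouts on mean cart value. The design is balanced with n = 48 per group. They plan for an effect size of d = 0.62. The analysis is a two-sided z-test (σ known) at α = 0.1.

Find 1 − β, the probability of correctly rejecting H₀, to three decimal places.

Power ≈ 0.918

Noncentrality parameter: δ = d·√(n/2) = 0.62 × √(48/2) = 3.0374
Critical value for a two-sided test at α = 0.1: z_{α/2} = 1.645.
Power = Φ(δ − 1.645) + Φ(−δ − 1.645) = Φ(1.393) + Φ(-4.682) = 0.9181 + 0.0000 = 0.9181.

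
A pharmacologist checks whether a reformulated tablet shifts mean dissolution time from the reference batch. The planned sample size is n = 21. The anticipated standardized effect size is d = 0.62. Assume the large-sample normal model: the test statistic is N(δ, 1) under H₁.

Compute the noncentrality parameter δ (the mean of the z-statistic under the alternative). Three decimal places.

δ ≈ 2.841

δ = d·√n = 0.62 × √21 = 2.8412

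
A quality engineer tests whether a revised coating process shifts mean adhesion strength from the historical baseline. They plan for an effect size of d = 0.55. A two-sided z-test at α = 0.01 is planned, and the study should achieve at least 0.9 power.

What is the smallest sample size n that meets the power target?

n = 50

Set Φ(δ − 2.576) = 0.9; then δ − 2.576 = Φ⁻¹(0.9) = 1.282, giving δ = 3.857.
(Ignoring the negligible lower-tail rejection probability gives the usual closed-form inversion.)
δ = d·√n ⇒ n = (δ/d)² = (3.857 / 0.55)² = 49.19.
Rounding up, n = 50.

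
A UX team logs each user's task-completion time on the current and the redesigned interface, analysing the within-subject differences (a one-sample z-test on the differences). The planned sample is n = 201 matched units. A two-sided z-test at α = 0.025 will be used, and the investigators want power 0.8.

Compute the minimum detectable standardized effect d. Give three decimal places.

d ≈ 0.217

Required noncentrality: δ = z_{0.0125} + z_{0.20} = 2.241 + 0.842 = 3.083.
(The second rejection-region term Φ(−δ − z_{α/2}) is negligible and dropped.)
δ = d·√n ⇒ d = δ/√n = 3.083/√201 = 0.2175.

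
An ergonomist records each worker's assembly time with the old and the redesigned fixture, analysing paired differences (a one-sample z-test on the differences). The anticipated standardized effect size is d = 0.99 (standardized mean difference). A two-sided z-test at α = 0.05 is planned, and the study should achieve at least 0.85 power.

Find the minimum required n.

n = 10

Set Φ(δ − 1.960) = 0.85; then δ − 1.960 = Φ⁻¹(0.85) = 1.036, giving δ = 2.996.
(The Φ(−δ − z_{α/2}) term is vanishingly small for δ > 0 and is dropped in the standard sample-size formula.)
δ = d·√n ⇒ n = (δ/d)² = (2.996 / 0.99)² = 9.16.
Rounding up, n = 10.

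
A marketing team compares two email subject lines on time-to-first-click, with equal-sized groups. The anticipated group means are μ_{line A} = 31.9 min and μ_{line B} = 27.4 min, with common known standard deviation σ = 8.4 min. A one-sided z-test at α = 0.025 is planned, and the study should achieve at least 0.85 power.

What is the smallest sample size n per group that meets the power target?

n = 63 per group

Standardized effect: d = |μ_{line A} − μ_{line B}| / σ = |31.9 − 27.4| / 8.4 = 0.5357
Set Φ(δ − 1.960) = 0.85; then δ − 1.960 = Φ⁻¹(0.85) = 1.036, giving δ = 2.996.
δ = d·√(n/2) ⇒ n = 2(δ/d)² = 2 × (2.996 / 0.5357)² = 62.57.
Round up to the next whole unit.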